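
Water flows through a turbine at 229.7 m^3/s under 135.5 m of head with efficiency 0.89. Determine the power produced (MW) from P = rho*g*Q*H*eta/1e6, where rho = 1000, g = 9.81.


P = 1000 * 9.81 * 229.7 * 135.5 * 0.89 / 1e6 = 271.7436 MW


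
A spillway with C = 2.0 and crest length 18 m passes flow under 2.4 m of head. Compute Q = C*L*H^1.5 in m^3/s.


Q = 2.0 * 18 * 2.4^1.5 = 133.8503 m^3/s


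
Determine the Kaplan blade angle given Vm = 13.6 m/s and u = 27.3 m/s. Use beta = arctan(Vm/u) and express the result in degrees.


beta = arctan(13.6 / 27.3) = 26.4810 degrees


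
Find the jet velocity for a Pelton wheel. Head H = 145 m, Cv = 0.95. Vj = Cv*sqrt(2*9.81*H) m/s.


Vj = 0.95 * sqrt(2*9.81*145) = 50.6707 m/s


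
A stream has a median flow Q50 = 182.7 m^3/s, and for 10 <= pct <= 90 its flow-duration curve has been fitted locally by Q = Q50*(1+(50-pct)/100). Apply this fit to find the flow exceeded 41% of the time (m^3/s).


Q = 182.7 * (1 + (50 - 41)/100) = 199.1430 m^3/s


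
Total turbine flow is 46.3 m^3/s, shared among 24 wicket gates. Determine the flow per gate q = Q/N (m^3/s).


q = 46.3 / 24 = 1.9292 m^3/s


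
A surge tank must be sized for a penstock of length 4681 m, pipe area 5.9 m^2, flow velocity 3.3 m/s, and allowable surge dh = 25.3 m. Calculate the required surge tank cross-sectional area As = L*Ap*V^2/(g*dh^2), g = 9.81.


As = 4681 * 5.9 * 3.3^2 / (9.81 * 25.3^2) = 47.8970 m^2


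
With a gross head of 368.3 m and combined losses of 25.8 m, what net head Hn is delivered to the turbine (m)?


Hn = 368.3 - 25.8 = 342.5000 m


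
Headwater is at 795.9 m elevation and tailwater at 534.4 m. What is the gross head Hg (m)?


Hg = 795.9 - 534.4 = 261.5000 m


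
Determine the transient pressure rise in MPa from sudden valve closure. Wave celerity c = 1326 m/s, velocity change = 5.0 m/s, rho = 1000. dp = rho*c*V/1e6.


dp = 1000 * 1326 * 5.0 / 1e6 = 6.6300 MPa


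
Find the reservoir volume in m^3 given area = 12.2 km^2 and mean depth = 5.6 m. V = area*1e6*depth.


V = 12.2 * 1e6 * 5.6 = 6.8320e+07 m^3


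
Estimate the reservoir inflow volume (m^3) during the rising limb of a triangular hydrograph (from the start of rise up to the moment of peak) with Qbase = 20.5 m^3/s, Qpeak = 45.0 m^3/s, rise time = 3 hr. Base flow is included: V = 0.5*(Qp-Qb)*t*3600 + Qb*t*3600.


V = 0.5*(45.0 - 20.5)*3*3600 + 20.5*3*3600 = 353700.0000 m^3


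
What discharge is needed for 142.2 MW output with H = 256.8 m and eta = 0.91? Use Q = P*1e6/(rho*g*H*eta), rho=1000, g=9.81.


Q = 142.2 * 1e6 / (1000 * 9.81 * 256.8 * 0.91) = 62.0289 m^3/s


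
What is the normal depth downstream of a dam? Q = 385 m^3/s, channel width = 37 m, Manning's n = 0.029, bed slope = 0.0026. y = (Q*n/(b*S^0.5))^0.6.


y = (385 * 0.029 / (37 * 0.0026^0.5))^0.6 = 2.9060 m


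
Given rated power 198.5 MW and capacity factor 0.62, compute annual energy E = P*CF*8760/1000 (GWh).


E = 198.5 * 0.62 * 8760 / 1000 = 1078.0932 GWh


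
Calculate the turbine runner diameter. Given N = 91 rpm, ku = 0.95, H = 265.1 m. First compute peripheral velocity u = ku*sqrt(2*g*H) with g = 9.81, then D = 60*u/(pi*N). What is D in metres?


u = 0.95 * sqrt(2*9.81*265.1) = 68.5138 m/s
D = 60 * 68.5138 / (pi * 91) = 14.3793 m


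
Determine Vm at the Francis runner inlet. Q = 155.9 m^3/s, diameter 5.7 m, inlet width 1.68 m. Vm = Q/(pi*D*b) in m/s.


Vm = 155.9 / (pi * 5.7 * 1.68) = 5.1822 m/s


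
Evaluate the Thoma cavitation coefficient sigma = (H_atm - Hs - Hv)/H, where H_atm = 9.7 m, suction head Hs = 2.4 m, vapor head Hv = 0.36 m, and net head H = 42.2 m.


sigma = (9.7 - 2.4 - 0.36) / 42.2 = 0.1645


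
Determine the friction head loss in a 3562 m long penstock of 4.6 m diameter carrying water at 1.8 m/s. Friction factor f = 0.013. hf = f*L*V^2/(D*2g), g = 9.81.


hf = 0.013 * 3562 * 1.8^2 / (4.6 * 2 * 9.81) = 1.6624 m


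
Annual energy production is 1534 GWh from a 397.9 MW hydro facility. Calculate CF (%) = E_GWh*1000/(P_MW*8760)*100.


CF = 1534 * 1000 / (397.9 * 8760) * 100 = 44.0096 %


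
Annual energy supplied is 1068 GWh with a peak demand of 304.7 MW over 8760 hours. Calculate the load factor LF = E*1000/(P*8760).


LF = 1068 * 1000 / (304.7 * 8760) = 0.4001


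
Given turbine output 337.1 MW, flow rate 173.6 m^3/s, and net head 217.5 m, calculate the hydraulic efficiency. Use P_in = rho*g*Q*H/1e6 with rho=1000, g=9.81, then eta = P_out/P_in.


P_in = 1000 * 9.81 * 173.6 * 217.5 / 1e6 = 370.4060 MW
eta = 337.1 / 370.4060 = 0.9101


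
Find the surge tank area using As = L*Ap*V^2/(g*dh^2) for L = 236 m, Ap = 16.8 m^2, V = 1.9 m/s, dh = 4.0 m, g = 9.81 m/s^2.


As = 236 * 16.8 * 1.9^2 / (9.81 * 4.0^2) = 91.1884 m^2


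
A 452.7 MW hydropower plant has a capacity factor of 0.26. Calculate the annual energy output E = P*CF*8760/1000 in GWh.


E = 452.7 * 0.26 * 8760 / 1000 = 1031.0695 GWh


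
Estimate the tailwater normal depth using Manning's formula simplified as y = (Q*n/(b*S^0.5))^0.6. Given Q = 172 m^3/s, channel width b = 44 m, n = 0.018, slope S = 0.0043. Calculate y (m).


y = (172 * 0.018 / (44 * 0.0043^0.5))^0.6 = 1.0432 m


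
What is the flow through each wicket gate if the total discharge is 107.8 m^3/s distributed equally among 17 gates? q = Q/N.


q = 107.8 / 17 = 6.3412 m^3/s


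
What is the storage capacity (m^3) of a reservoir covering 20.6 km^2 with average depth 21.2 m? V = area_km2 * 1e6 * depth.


V = 20.6 * 1e6 * 21.2 = 4.3672e+08 m^3


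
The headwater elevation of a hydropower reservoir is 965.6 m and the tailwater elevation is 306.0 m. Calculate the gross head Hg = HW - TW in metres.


Hg = 965.6 - 306.0 = 659.6000 m


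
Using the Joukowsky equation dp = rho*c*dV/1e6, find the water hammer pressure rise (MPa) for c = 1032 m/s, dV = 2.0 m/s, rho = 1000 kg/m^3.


dp = 1000 * 1032 * 2.0 / 1e6 = 2.0640 MPa


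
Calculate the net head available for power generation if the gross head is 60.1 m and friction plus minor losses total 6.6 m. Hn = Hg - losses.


Hn = 60.1 - 6.6 = 53.5000 m


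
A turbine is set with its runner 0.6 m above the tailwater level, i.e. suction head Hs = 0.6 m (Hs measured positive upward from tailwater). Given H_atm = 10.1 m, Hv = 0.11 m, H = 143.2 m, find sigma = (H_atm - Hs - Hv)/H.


sigma = (10.1 - 0.6 - 0.11) / 143.2 = 0.0656


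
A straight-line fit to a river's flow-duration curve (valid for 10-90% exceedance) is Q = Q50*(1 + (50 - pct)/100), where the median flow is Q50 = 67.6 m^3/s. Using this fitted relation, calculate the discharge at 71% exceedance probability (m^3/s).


Q = 67.6 * (1 + (50 - 71)/100) = 53.4040 m^3/s


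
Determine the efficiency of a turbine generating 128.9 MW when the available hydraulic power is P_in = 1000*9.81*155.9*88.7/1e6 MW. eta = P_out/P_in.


P_in = 1000 * 9.81 * 155.9 * 88.7 / 1e6 = 135.6559 MW
eta = 128.9 / 135.6559 = 0.9502


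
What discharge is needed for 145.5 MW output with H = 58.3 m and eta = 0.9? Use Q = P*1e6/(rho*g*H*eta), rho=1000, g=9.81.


Q = 145.5 * 1e6 / (1000 * 9.81 * 58.3 * 0.9) = 282.6721 m^3/s


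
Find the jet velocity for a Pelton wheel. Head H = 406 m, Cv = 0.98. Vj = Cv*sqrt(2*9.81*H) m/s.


Vj = 0.98 * sqrt(2*9.81*406) = 87.4659 m/s


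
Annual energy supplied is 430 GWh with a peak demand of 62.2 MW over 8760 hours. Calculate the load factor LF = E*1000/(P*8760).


LF = 430 * 1000 / (62.2 * 8760) = 0.7892


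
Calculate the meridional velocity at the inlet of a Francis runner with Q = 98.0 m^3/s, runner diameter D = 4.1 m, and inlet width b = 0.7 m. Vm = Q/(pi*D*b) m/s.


Vm = 98.0 / (pi * 4.1 * 0.7) = 10.8691 m/s


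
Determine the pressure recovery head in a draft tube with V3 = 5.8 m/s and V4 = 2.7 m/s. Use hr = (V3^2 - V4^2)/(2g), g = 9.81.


hr = (5.8^2 - 2.7^2) / (2*9.81) = 1.3430 m


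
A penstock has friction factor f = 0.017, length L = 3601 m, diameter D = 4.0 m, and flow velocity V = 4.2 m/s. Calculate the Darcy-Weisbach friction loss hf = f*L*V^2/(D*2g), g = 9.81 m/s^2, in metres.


hf = 0.017 * 3601 * 4.2^2 / (4.0 * 2 * 9.81) = 13.7598 m


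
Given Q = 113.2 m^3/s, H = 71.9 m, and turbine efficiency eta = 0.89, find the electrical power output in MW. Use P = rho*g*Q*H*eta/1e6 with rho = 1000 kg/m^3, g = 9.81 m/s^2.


P = 1000 * 9.81 * 113.2 * 71.9 * 0.89 / 1e6 = 71.0615 MW


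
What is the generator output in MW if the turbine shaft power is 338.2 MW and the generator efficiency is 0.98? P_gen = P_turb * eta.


P_gen = 338.2 * 0.98 = 331.4360 MW


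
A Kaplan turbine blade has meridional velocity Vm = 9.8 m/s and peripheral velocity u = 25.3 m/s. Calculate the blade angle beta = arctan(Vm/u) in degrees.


beta = arctan(9.8 / 25.3) = 21.1740 degrees


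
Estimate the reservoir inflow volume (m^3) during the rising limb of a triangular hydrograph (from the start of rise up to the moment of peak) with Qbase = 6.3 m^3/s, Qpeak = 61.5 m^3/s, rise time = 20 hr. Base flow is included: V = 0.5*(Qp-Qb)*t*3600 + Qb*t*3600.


V = 0.5*(61.5 - 6.3)*20*3600 + 6.3*20*3600 = 2.4408e+06 m^3


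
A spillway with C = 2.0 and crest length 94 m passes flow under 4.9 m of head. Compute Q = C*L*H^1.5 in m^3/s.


Q = 2.0 * 94 * 4.9^1.5 = 2039.1631 m^3/s


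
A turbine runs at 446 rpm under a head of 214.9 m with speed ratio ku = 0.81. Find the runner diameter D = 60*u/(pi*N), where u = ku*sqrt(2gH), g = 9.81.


u = 0.81 * sqrt(2*9.81*214.9) = 52.5960 m/s
D = 60 * 52.5960 / (pi * 446) = 2.2523 m


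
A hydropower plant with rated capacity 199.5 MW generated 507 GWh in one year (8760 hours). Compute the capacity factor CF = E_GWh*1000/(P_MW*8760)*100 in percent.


CF = 507 * 1000 / (199.5 * 8760) * 100 = 29.0109 %


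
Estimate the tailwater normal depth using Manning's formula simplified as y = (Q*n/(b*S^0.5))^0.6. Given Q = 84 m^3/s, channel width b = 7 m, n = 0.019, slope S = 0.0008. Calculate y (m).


y = (84 * 0.019 / (7 * 0.0008^0.5))^0.6 = 3.4981 m


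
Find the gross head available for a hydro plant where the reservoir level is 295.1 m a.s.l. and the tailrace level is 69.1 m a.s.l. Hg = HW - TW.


Hg = 295.1 - 69.1 = 226.0000 m


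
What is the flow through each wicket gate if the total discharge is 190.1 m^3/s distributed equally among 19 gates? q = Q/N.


q = 190.1 / 19 = 10.0053 m^3/s


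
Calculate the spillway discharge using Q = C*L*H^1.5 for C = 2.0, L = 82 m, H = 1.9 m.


Q = 2.0 * 82 * 1.9^1.5 = 429.5110 m^3/s


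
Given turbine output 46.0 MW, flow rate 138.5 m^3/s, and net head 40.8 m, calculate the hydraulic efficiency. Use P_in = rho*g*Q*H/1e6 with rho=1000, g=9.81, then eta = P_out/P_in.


P_in = 1000 * 9.81 * 138.5 * 40.8 / 1e6 = 55.4343 MW
eta = 46.0 / 55.4343 = 0.8298


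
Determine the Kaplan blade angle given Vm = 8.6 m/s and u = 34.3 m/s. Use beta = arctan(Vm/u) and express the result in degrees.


beta = arctan(8.6 / 34.3) = 14.0755 degrees


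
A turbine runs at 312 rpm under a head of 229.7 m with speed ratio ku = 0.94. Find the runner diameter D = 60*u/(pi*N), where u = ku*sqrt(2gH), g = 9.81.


u = 0.94 * sqrt(2*9.81*229.7) = 63.1041 m/s
D = 60 * 63.1041 / (pi * 312) = 3.8628 m


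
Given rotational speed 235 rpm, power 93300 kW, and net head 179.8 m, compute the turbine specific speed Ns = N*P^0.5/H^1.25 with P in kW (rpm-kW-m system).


Ns = 235 * 93300^0.5 / 179.8^1.25 = 109.0239


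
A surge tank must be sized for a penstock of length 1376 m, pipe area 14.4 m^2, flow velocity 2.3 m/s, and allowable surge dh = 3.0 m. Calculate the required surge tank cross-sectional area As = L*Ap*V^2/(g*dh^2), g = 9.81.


As = 1376 * 14.4 * 2.3^2 / (9.81 * 3.0^2) = 1187.2033 m^2


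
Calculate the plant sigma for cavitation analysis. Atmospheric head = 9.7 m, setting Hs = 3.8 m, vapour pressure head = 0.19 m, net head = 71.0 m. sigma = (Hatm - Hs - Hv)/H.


sigma = (9.7 - 3.8 - 0.19) / 71.0 = 0.0804


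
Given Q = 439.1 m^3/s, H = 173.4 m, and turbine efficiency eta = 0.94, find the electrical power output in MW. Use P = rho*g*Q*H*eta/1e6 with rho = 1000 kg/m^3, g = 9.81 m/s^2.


P = 1000 * 9.81 * 439.1 * 173.4 * 0.94 / 1e6 = 702.1168 MW


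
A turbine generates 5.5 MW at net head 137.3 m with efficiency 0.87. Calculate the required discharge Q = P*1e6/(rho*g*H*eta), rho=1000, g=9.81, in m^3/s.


Q = 5.5 * 1e6 / (1000 * 9.81 * 137.3 * 0.87) = 4.6936 m^3/s


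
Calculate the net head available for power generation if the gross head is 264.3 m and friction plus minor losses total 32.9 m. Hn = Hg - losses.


Hn = 264.3 - 32.9 = 231.4000 m


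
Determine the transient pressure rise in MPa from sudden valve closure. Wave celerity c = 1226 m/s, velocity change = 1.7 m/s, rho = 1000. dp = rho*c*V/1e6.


dp = 1000 * 1226 * 1.7 / 1e6 = 2.0842 MPa


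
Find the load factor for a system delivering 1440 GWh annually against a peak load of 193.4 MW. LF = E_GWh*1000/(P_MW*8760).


LF = 1440 * 1000 / (193.4 * 8760) = 0.8500


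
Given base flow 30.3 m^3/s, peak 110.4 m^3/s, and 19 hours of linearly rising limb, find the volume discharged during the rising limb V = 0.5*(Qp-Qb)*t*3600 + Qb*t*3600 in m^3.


V = 0.5*(110.4 - 30.3)*19*3600 + 30.3*19*3600 = 4.8119e+06 m^3


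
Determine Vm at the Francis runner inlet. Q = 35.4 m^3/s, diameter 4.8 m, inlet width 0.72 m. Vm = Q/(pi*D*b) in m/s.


Vm = 35.4 / (pi * 4.8 * 0.72) = 3.2605 m/s


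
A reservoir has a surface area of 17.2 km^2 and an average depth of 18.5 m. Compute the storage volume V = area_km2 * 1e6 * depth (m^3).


V = 17.2 * 1e6 * 18.5 = 3.1820e+08 m^3


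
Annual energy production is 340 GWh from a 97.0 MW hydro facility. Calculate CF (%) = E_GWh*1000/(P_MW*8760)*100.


CF = 340 * 1000 / (97.0 * 8760) * 100 = 40.0132 %


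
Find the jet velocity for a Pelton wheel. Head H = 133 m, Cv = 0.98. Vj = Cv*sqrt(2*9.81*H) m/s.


Vj = 0.98 * sqrt(2*9.81*133) = 50.0612 m/s


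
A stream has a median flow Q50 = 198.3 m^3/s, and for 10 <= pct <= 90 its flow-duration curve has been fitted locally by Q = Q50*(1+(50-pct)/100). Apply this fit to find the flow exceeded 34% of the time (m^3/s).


Q = 198.3 * (1 + (50 - 34)/100) = 230.0280 m^3/s


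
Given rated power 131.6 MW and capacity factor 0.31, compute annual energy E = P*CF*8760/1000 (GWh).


E = 131.6 * 0.31 * 8760 / 1000 = 357.3730 GWh


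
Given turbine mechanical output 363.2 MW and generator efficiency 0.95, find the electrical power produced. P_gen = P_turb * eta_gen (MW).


P_gen = 363.2 * 0.95 = 345.0400 MW


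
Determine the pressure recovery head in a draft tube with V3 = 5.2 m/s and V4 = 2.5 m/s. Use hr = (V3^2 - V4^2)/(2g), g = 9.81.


hr = (5.2^2 - 2.5^2) / (2*9.81) = 1.0596 m


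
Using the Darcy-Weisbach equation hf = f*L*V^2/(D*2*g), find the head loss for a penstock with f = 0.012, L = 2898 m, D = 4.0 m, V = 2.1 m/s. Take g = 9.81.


hf = 0.012 * 2898 * 2.1^2 / (4.0 * 2 * 9.81) = 1.9542 m


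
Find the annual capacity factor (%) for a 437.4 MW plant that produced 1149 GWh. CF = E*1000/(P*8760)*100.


CF = 1149 * 1000 / (437.4 * 8760) * 100 = 29.9873 %


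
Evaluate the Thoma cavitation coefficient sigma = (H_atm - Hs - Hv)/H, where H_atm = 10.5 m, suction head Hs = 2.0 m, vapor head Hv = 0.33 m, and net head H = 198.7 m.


sigma = (10.5 - 2.0 - 0.33) / 198.7 = 0.0411


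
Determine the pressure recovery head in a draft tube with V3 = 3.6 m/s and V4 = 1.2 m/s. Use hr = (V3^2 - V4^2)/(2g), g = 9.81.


hr = (3.6^2 - 1.2^2) / (2*9.81) = 0.5872 m


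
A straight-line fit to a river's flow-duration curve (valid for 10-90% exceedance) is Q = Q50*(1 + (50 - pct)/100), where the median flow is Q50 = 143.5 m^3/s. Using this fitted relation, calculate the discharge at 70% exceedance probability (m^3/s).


Q = 143.5 * (1 + (50 - 70)/100) = 114.8000 m^3/s


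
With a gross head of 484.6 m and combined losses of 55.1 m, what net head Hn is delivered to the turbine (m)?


Hn = 484.6 - 55.1 = 429.5000 m


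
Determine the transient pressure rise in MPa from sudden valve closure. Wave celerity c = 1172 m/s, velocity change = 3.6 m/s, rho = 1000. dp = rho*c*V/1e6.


dp = 1000 * 1172 * 3.6 / 1e6 = 4.2192 MPa


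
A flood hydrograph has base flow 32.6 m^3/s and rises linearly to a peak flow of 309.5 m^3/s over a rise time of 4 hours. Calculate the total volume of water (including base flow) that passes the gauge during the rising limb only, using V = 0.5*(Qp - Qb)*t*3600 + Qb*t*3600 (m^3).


V = 0.5*(309.5 - 32.6)*4*3600 + 32.6*4*3600 = 2.4631e+06 m^3


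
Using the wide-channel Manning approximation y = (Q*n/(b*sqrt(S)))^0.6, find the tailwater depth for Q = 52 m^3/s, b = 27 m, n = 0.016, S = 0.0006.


y = (52 * 0.016 / (27 * 0.0006^0.5))^0.6 = 1.1477 m


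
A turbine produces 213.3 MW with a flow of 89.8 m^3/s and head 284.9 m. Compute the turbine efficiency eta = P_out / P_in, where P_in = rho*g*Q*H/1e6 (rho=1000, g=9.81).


P_in = 1000 * 9.81 * 89.8 * 284.9 / 1e6 = 250.9792 MW
eta = 213.3 / 250.9792 = 0.8499


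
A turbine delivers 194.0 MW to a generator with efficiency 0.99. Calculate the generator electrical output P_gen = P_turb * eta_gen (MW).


P_gen = 194.0 * 0.99 = 192.0600 MW


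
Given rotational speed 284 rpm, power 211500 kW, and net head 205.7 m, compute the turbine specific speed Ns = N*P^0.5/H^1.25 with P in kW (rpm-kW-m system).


Ns = 284 * 211500^0.5 / 205.7^1.25 = 167.6605


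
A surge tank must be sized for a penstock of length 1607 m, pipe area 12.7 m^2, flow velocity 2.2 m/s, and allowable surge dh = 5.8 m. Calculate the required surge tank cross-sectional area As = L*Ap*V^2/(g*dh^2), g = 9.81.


As = 1607 * 12.7 * 2.2^2 / (9.81 * 5.8^2) = 299.3229 m^2


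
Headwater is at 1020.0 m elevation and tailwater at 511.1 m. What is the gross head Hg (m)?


Hg = 1020.0 - 511.1 = 508.9000 m


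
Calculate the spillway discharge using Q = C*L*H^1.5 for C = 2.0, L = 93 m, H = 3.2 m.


Q = 2.0 * 93 * 3.2^1.5 = 1064.7261 m^3/s


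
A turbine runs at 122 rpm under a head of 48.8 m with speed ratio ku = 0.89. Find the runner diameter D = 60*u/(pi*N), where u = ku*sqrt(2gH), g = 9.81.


u = 0.89 * sqrt(2*9.81*48.8) = 27.5391 m/s
D = 60 * 27.5391 / (pi * 122) = 4.3111 m


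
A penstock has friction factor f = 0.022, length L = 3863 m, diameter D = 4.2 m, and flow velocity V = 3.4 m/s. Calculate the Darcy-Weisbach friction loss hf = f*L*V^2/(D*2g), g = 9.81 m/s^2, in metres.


hf = 0.022 * 3863 * 3.4^2 / (4.2 * 2 * 9.81) = 11.9222 m


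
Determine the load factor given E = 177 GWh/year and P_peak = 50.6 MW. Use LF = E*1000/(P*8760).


LF = 177 * 1000 / (50.6 * 8760) = 0.3993


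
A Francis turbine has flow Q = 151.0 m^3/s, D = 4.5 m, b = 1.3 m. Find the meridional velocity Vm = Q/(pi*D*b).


Vm = 151.0 / (pi * 4.5 * 1.3) = 8.2162 m/s


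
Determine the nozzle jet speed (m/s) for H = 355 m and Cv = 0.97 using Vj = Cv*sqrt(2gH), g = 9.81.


Vj = 0.97 * sqrt(2*9.81*355) = 80.9535 m/s


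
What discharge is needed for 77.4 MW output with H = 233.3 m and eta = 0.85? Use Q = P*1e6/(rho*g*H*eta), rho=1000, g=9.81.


Q = 77.4 * 1e6 / (1000 * 9.81 * 233.3 * 0.85) = 39.7867 m^3/s


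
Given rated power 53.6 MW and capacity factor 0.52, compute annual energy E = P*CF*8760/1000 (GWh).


E = 53.6 * 0.52 * 8760 / 1000 = 244.1587 GWh


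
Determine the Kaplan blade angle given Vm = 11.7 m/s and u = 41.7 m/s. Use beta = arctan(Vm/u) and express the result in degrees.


beta = arctan(11.7 / 41.7) = 15.6728 degrees


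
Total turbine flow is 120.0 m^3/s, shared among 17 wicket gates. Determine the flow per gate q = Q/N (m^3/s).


q = 120.0 / 17 = 7.0588 m^3/s


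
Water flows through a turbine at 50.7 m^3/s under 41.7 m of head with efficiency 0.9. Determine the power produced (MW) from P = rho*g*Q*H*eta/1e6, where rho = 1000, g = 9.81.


P = 1000 * 9.81 * 50.7 * 41.7 * 0.9 / 1e6 = 18.6662 MW


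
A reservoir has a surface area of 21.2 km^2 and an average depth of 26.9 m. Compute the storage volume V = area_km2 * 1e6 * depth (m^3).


V = 21.2 * 1e6 * 26.9 = 5.7028e+08 m^3


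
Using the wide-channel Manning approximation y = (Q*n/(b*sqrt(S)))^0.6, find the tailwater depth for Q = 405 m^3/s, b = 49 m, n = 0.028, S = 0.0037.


y = (405 * 0.028 / (49 * 0.0037^0.5))^0.6 = 2.2294 m


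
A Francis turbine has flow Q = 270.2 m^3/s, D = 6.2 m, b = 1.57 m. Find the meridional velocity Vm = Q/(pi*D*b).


Vm = 270.2 / (pi * 6.2 * 1.57) = 8.8358 m/s


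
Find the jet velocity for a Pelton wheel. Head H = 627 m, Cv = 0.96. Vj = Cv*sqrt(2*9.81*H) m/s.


Vj = 0.96 * sqrt(2*9.81*627) = 106.4767 m/s


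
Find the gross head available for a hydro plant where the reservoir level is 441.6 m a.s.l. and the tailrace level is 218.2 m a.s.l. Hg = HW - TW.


Hg = 441.6 - 218.2 = 223.4000 m


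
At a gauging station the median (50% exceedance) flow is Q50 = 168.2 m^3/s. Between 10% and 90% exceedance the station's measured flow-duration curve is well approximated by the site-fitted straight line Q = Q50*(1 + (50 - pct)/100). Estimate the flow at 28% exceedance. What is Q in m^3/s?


Q = 168.2 * (1 + (50 - 28)/100) = 205.2040 m^3/s


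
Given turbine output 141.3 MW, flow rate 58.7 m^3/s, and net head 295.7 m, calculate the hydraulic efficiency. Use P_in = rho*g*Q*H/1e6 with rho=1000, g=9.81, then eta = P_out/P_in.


P_in = 1000 * 9.81 * 58.7 * 295.7 / 1e6 = 170.2780 MW
eta = 141.3 / 170.2780 = 0.8298


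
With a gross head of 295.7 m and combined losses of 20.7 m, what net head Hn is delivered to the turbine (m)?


Hn = 295.7 - 20.7 = 275.0000 m


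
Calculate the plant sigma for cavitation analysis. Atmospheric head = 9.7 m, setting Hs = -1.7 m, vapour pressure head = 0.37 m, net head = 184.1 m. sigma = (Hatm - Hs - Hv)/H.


sigma = (9.7 - (-1.7) - 0.37) / 184.1 = 0.0599


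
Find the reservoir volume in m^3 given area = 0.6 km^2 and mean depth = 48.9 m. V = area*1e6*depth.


V = 0.6 * 1e6 * 48.9 = 2.9340e+07 m^3


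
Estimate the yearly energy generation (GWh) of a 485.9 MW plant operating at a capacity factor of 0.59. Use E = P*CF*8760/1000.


E = 485.9 * 0.59 * 8760 / 1000 = 2511.3256 GWh


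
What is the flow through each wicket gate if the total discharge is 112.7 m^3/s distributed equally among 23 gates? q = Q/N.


q = 112.7 / 23 = 4.9000 m^3/s


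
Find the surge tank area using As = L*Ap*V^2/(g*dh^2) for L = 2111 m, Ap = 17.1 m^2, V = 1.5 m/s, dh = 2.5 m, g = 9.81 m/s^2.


As = 2111 * 17.1 * 1.5^2 / (9.81 * 2.5^2) = 1324.7009 m^2


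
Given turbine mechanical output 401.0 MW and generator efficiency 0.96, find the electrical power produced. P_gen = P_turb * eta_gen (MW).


P_gen = 401.0 * 0.96 = 384.9600 MW


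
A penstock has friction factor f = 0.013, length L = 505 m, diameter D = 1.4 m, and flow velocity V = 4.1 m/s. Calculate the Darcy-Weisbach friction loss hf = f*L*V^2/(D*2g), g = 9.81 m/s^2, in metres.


hf = 0.013 * 505 * 4.1^2 / (1.4 * 2 * 9.81) = 4.0177 m


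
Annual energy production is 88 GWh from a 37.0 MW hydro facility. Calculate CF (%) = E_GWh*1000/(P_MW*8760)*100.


CF = 88 * 1000 / (37.0 * 8760) * 100 = 27.1504 %


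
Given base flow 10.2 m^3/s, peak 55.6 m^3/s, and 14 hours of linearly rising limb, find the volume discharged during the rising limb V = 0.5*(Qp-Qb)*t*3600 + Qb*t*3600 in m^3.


V = 0.5*(55.6 - 10.2)*14*3600 + 10.2*14*3600 = 1.6582e+06 m^3


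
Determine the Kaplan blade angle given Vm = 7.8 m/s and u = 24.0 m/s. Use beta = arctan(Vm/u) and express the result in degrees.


beta = arctan(7.8 / 24.0) = 18.0042 degrees


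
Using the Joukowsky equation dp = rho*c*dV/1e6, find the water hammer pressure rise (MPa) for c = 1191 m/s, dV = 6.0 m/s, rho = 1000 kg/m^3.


dp = 1000 * 1191 * 6.0 / 1e6 = 7.1460 MPa


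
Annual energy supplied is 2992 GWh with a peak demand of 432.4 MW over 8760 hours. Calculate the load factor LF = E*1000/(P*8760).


LF = 2992 * 1000 / (432.4 * 8760) = 0.7899


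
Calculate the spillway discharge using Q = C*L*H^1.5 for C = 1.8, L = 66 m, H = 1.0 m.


Q = 1.8 * 66 * 1.0^1.5 = 118.8000 m^3/s


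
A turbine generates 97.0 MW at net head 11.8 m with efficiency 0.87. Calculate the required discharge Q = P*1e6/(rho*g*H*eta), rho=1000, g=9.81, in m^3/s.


Q = 97.0 * 1e6 / (1000 * 9.81 * 11.8 * 0.87) = 963.1667 m^3/s


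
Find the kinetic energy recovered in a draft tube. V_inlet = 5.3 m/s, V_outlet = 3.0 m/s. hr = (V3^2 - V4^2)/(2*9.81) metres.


hr = (5.3^2 - 3.0^2) / (2*9.81) = 0.9730 m


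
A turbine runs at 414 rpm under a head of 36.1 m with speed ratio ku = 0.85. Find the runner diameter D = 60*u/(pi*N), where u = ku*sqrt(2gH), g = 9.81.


u = 0.85 * sqrt(2*9.81*36.1) = 22.6215 m/s
D = 60 * 22.6215 / (pi * 414) = 1.0436 m


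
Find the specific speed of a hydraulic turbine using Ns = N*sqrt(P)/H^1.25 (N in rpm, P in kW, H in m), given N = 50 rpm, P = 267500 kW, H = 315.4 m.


Ns = 50 * 267500^0.5 / 315.4^1.25 = 19.4561


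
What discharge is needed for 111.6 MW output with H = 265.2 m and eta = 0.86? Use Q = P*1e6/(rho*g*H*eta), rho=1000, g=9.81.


Q = 111.6 * 1e6 / (1000 * 9.81 * 265.2 * 0.86) = 49.8796 m^3/s


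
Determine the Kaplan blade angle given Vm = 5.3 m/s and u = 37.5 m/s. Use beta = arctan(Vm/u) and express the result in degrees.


beta = arctan(5.3 / 37.5) = 8.0445 degrees


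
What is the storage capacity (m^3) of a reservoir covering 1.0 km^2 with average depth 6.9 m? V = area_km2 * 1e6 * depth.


V = 1.0 * 1e6 * 6.9 = 6.9000e+06 m^3


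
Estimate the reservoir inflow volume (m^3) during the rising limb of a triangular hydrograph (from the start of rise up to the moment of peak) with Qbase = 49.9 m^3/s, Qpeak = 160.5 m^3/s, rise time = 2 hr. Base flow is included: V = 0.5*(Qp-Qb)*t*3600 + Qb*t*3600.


V = 0.5*(160.5 - 49.9)*2*3600 + 49.9*2*3600 = 757440.0000 m^3


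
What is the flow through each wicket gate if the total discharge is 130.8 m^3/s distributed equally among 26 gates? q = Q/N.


q = 130.8 / 26 = 5.0308 m^3/s


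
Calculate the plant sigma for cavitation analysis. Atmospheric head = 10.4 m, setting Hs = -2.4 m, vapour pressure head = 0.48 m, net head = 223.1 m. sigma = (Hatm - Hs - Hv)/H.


sigma = (10.4 - (-2.4) - 0.48) / 223.1 = 0.0552


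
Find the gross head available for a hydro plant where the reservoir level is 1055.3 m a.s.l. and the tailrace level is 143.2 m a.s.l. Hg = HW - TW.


Hg = 1055.3 - 143.2 = 912.1000 m


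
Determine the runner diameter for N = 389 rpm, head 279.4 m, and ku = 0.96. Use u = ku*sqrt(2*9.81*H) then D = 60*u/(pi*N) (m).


u = 0.96 * sqrt(2*9.81*279.4) = 71.0778 m/s
D = 60 * 71.0778 / (pi * 389) = 3.4897 m


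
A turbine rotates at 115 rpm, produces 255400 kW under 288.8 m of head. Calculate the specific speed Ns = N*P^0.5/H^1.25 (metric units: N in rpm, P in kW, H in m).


Ns = 115 * 255400^0.5 / 288.8^1.25 = 48.8160


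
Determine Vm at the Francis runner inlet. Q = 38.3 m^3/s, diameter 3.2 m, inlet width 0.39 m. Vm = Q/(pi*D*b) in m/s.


Vm = 38.3 / (pi * 3.2 * 0.39) = 9.7686 m/s


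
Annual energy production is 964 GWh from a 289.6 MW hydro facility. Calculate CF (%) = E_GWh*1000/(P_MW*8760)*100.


CF = 964 * 1000 / (289.6 * 8760) * 100 = 37.9992 %


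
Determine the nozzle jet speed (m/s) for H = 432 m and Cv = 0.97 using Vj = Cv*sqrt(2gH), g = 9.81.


Vj = 0.97 * sqrt(2*9.81*432) = 89.3024 m/s


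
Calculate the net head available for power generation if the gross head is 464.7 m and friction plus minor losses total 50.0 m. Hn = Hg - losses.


Hn = 464.7 - 50.0 = 414.7000 m


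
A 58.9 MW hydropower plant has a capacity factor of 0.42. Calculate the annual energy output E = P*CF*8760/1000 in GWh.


E = 58.9 * 0.42 * 8760 / 1000 = 216.7049 GWh


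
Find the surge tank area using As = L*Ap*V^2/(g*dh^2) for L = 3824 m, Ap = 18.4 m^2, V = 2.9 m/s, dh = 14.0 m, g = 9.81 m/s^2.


As = 3824 * 18.4 * 2.9^2 / (9.81 * 14.0^2) = 307.7561 m^2


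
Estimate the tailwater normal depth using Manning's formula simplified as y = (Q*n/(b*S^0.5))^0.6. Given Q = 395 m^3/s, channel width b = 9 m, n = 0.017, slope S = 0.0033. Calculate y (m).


y = (395 * 0.017 / (9 * 0.0033^0.5))^0.6 = 4.6572 m


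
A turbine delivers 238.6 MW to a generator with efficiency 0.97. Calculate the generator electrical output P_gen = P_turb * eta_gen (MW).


P_gen = 238.6 * 0.97 = 231.4420 MW


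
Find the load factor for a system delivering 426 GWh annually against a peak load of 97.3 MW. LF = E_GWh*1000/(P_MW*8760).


LF = 426 * 1000 / (97.3 * 8760) = 0.4998


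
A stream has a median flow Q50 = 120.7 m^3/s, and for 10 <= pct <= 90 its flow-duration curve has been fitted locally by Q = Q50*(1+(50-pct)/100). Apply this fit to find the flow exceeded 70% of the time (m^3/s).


Q = 120.7 * (1 + (50 - 70)/100) = 96.5600 m^3/s


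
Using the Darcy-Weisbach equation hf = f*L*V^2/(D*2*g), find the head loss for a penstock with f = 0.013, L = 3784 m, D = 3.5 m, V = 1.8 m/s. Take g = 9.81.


hf = 0.013 * 3784 * 1.8^2 / (3.5 * 2 * 9.81) = 2.3210 m


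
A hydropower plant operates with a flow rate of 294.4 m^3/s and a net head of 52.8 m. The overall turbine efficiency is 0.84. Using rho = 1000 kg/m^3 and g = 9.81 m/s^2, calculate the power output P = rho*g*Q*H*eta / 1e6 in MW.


P = 1000 * 9.81 * 294.4 * 52.8 * 0.84 / 1e6 = 128.0914 MW


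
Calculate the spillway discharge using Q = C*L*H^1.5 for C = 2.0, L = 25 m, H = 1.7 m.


Q = 2.0 * 25 * 1.7^1.5 = 110.8264 m^3/s


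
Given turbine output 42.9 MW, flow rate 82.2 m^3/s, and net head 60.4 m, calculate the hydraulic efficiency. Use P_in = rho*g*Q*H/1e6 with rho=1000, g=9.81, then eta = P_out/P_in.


P_in = 1000 * 9.81 * 82.2 * 60.4 / 1e6 = 48.7055 MW
eta = 42.9 / 48.7055 = 0.8808


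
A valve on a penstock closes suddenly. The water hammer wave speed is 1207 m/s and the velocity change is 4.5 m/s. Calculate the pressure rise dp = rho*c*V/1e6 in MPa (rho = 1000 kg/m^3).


dp = 1000 * 1207 * 4.5 / 1e6 = 5.4315 MPa


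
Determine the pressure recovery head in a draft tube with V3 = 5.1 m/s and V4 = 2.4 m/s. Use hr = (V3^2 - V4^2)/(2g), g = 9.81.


hr = (5.1^2 - 2.4^2) / (2*9.81) = 1.0321 m


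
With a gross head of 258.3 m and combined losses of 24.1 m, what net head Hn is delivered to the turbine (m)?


Hn = 258.3 - 24.1 = 234.2000 m


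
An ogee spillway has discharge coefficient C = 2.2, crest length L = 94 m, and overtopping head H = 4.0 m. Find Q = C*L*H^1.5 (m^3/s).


Q = 2.2 * 94 * 4.0^1.5 = 1654.4000 m^3/s


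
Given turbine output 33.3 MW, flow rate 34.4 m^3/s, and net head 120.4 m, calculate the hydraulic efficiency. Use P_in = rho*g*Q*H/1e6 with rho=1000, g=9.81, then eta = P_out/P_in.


P_in = 1000 * 9.81 * 34.4 * 120.4 / 1e6 = 40.6307 MW
eta = 33.3 / 40.6307 = 0.8196


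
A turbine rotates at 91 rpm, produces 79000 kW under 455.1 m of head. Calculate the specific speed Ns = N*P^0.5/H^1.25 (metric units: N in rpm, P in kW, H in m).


Ns = 91 * 79000^0.5 / 455.1^1.25 = 12.1681


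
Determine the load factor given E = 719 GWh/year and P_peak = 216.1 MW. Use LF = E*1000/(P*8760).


LF = 719 * 1000 / (216.1 * 8760) = 0.3798


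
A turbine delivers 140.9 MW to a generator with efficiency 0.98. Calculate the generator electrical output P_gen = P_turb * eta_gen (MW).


P_gen = 140.9 * 0.98 = 138.0820 MW


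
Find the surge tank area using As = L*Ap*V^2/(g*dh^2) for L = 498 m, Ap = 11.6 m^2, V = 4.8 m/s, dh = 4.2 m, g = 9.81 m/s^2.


As = 498 * 11.6 * 4.8^2 / (9.81 * 4.2^2) = 769.1344 m^2


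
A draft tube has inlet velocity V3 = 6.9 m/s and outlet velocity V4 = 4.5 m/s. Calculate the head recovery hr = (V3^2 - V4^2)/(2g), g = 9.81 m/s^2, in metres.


hr = (6.9^2 - 4.5^2) / (2*9.81) = 1.3945 m


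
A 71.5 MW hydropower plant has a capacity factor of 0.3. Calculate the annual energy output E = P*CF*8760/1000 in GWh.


E = 71.5 * 0.3 * 8760 / 1000 = 187.9020 GWh


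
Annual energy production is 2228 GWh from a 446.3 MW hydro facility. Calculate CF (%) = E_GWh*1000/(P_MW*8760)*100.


CF = 2228 * 1000 / (446.3 * 8760) * 100 = 56.9881 %


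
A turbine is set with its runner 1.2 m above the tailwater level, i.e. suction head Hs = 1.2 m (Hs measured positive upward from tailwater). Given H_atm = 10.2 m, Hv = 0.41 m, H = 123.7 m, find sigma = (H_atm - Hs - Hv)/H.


sigma = (10.2 - 1.2 - 0.41) / 123.7 = 0.0694


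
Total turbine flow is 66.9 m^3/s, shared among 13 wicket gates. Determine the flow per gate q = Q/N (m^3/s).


q = 66.9 / 13 = 5.1462 m^3/s


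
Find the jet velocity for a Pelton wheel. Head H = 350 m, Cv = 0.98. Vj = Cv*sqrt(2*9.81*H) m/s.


Vj = 0.98 * sqrt(2*9.81*350) = 81.2100 m/s


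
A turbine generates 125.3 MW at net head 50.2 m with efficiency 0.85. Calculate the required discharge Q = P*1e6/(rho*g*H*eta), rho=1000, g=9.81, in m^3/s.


Q = 125.3 * 1e6 / (1000 * 9.81 * 50.2 * 0.85) = 299.3363 m^3/s


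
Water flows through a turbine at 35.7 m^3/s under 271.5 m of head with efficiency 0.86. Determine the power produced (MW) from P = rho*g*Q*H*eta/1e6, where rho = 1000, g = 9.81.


P = 1000 * 9.81 * 35.7 * 271.5 * 0.86 / 1e6 = 81.7722 MW


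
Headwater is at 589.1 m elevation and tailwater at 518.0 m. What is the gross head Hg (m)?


Hg = 589.1 - 518.0 = 71.1000 m


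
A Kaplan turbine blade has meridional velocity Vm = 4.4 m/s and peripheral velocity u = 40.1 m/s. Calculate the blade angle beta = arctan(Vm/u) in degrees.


beta = arctan(4.4 / 40.1) = 6.2618 degrees


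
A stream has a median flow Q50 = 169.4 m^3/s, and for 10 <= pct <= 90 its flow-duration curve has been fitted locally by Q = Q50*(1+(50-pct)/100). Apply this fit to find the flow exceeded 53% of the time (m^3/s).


Q = 169.4 * (1 + (50 - 53)/100) = 164.3180 m^3/s


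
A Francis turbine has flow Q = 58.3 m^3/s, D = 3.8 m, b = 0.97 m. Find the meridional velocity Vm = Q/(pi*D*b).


Vm = 58.3 / (pi * 3.8 * 0.97) = 5.0346 m/s


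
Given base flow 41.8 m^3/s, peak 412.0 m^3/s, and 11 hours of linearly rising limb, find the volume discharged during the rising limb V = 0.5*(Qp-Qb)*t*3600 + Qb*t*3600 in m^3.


V = 0.5*(412.0 - 41.8)*11*3600 + 41.8*11*3600 = 8.9852e+06 m^3


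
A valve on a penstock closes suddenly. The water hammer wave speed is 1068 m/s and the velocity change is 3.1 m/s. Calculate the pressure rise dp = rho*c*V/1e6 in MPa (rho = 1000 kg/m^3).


dp = 1000 * 1068 * 3.1 / 1e6 = 3.3108 MPa


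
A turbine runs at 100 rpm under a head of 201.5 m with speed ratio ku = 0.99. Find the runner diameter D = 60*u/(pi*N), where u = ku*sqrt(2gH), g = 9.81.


u = 0.99 * sqrt(2*9.81*201.5) = 62.2475 m/s
D = 60 * 62.2475 / (pi * 100) = 11.8884 m


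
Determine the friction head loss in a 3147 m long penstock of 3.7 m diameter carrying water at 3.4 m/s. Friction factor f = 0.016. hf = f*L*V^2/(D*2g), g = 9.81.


hf = 0.016 * 3147 * 3.4^2 / (3.7 * 2 * 9.81) = 8.0181 m


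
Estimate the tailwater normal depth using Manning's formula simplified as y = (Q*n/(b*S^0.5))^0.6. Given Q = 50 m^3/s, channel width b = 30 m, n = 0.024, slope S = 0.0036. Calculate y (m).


y = (50 * 0.024 / (30 * 0.0036^0.5))^0.6 = 0.7841 m


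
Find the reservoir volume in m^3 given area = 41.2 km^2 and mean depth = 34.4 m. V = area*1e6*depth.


V = 41.2 * 1e6 * 34.4 = 1.4173e+09 m^3


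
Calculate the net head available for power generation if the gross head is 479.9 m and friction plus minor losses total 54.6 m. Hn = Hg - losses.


Hn = 479.9 - 54.6 = 425.3000 m


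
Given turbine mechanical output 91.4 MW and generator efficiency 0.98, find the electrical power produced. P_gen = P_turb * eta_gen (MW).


P_gen = 91.4 * 0.98 = 89.5720 MW


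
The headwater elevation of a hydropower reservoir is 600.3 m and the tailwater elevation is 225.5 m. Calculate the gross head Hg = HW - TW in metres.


Hg = 600.3 - 225.5 = 374.8000 m


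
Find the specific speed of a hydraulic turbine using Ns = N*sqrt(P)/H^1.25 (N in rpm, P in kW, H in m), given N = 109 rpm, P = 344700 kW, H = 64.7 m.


Ns = 109 * 344700^0.5 / 64.7^1.25 = 348.7521


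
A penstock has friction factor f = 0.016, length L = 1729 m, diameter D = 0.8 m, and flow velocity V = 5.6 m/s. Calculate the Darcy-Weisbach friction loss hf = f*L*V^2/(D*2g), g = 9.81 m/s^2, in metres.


hf = 0.016 * 1729 * 5.6^2 / (0.8 * 2 * 9.81) = 55.2716 m


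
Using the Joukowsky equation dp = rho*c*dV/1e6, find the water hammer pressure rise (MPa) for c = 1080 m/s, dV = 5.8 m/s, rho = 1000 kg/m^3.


dp = 1000 * 1080 * 5.8 / 1e6 = 6.2640 MPa


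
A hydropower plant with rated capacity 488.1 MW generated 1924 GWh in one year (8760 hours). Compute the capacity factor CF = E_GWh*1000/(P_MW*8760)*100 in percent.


CF = 1924 * 1000 / (488.1 * 8760) * 100 = 44.9979 %


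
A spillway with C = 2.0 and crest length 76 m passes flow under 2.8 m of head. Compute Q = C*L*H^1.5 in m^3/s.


Q = 2.0 * 76 * 2.8^1.5 = 712.1650 m^3/s


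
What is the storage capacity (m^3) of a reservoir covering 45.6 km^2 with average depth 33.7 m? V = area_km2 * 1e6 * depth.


V = 45.6 * 1e6 * 33.7 = 1.5367e+09 m^3


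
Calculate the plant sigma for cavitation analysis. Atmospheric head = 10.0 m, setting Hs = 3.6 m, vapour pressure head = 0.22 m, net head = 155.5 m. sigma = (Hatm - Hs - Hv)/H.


sigma = (10.0 - 3.6 - 0.22) / 155.5 = 0.0397


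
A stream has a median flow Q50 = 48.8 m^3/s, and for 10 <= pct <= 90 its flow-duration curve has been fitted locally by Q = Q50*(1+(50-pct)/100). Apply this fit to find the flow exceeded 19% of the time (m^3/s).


Q = 48.8 * (1 + (50 - 19)/100) = 63.9280 m^3/s


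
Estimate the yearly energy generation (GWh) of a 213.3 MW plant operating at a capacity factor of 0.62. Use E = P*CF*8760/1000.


E = 213.3 * 0.62 * 8760 / 1000 = 1158.4750 GWh


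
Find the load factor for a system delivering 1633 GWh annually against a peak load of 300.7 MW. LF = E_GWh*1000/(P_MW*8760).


LF = 1633 * 1000 / (300.7 * 8760) = 0.6199


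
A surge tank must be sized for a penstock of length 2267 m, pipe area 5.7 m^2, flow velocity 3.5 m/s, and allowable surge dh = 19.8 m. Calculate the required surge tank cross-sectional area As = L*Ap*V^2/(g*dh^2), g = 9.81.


As = 2267 * 5.7 * 3.5^2 / (9.81 * 19.8^2) = 41.1588 m^2


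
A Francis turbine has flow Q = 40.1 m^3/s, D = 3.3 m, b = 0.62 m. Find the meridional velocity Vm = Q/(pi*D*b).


Vm = 40.1 / (pi * 3.3 * 0.62) = 6.2386 m/s


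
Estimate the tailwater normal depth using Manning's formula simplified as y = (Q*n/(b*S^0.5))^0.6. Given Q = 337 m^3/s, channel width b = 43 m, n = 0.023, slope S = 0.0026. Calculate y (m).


y = (337 * 0.023 / (43 * 0.0026^0.5))^0.6 = 2.1332 m


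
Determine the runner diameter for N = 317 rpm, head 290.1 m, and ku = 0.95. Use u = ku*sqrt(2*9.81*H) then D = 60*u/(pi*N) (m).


u = 0.95 * sqrt(2*9.81*290.1) = 71.6716 m/s
D = 60 * 71.6716 / (pi * 317) = 4.3181 m


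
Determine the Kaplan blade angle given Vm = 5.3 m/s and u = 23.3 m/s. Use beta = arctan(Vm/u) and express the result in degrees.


beta = arctan(5.3 / 23.3) = 12.8149 degrees


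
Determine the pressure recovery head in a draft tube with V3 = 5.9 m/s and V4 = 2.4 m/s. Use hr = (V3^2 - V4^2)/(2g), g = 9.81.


hr = (5.9^2 - 2.4^2) / (2*9.81) = 1.4806 m
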